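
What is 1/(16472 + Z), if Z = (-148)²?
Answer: 1/38376 ≈ 2.6058e-5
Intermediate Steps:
Z = 21904
1/(16472 + Z) = 1/(16472 + 21904) = 1/38376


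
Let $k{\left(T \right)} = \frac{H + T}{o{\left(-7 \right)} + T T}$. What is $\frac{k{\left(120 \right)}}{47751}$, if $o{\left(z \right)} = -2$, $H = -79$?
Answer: $\frac{41}{687518898} \approx 5.9635 \cdot 10^{-8}$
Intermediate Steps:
$k{\left(T \right)} = \frac{-79 + T}{-2 + T^{2}}$ ($k{\left(T \right)} = \frac{-79 + T}{-2 + T T} = \frac{-79 + T}{-2 + T^{2}}$)
$\frac{k{\left(120 \right)}}{47751} = \frac{\frac{1}{-2 + 120^{2}} \left(-79 + 120\right)}{47751} = \frac{1}{-2 + 14400} \cdot 41 \cdot \frac{1}{47751} = \frac{1}{14398} \cdot 41 \cdot \frac{1}{47751} = \frac{41}{14398} \cdot \frac{1}{47751} = \frac{41}{687518898}$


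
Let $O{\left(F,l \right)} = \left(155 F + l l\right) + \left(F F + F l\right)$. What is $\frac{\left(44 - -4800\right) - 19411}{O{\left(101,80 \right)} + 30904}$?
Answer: $- \frac{14567}{71240} \approx -0.20448$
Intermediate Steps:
$O{\left(F,l \right)} = F^{2} + l^{2} + 155 F + F l$ ($O{\left(F,l \right)} = \left(155 F + l^{2}\right) + \left(F^{2} + F l\right) = \left(l^{2} + 155 F\right) + \left(F^{2} + F l\right) = F^{2} + l^{2} + 155 F + F l$)
$\frac{\left(44 - -4800\right) - 19411}{O{\left(101,80 \right)} + 30904} = \frac{\left(44 - -4800\right) - 19411}{\left(101^{2} + 80^{2} + 155 \cdot 101 + 101 \cdot 80\right) + 30904} = \frac{\left(44 + 4800\right) - 19411}{\left(10201 + 6400 + 15655 + 8080\right) + 30904} = \frac{4844 - 19411}{40336 + 30904} = - \frac{14567}{71240}$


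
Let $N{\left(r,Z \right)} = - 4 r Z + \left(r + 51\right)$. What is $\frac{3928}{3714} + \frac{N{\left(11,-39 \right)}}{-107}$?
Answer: $- \frac{3091598}{198699} \approx -15.559$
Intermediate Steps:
$N{\left(r,Z \right)} = 51 + r - 4 Z r$ ($N{\left(r,Z \right)} = - 4 Z r + \left(51 + r\right) = 51 + r - 4 Z r$)
$\frac{3928}{3714} + \frac{N{\left(11,-39 \right)}}{-107} = \frac{3928}{3714} + \frac{51 + 11 - \left(-156\right) 11}{-107} = 3928 \cdot \frac{1}{3714} + \left(51 + 11 + 1716\right) \left(- \frac{1}{107}\right) = \frac{1964}{1857} + 1778 \left(- \frac{1}{107}\right) = \frac{1964}{1857} - \frac{1778}{107} = - \frac{3091598}{198699}$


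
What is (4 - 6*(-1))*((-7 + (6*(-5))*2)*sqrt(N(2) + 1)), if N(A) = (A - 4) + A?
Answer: -670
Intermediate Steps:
N(A) = -4 + 2*A (N(A) = (-4 + A) + A = -4 + 2*A)
(4 - 6*(-1))*((-7 + (6*(-5))*2)*sqrt(N(2) + 1)) = (4 - 6*(-1))*((-7 + (6*(-5))*2)*sqrt((-4 + 2*2) + 1)) = (4 + 6)*((-7 - 30*2)*sqrt((-4 + 4) + 1)) = 10*((-7 - 60)*sqrt(0 + 1)) = 10*(-67*sqrt(1)) = 10*(-67*1) = 10*(-67) = -670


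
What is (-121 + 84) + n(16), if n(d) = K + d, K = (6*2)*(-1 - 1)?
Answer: -45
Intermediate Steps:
K = -24 (K = 12*(-2) = -24)
n(d) = -24 + d
(-121 + 84) + n(16) = (-121 + 84) + (-24 + 16) = -37 - 8 = -45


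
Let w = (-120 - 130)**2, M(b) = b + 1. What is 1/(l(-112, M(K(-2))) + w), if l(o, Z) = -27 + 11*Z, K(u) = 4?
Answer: 1/62528 ≈ 1.5993e-5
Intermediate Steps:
M(b) = 1 + b
w = 62500 (w = (-250)**2 = 62500)
1/(l(-112, M(K(-2))) + w) = 1/((-27 + 11*(1 + 4)) + 62500) = 1/((-27 + 11*5) + 62500) = 1/((-27 + 55) + 62500) = 1/(28 + 62500) = 1/62528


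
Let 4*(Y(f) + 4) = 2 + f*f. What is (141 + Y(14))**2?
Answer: 139129/4 ≈ 34782.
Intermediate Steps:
Y(f) = -7/2 + f**2/4 (Y(f) = -4 + (2 + f*f)/4 = -4 + (2 + f**2)/4 = -4 + (1/2 + f**2/4) = -7/2 + f**2/4)
(141 + Y(14))**2 = (141 + (-7/2 + (1/4)*14**2))**2 = (141 + (-7/2 + (1/4)*196))**2 = (141 + (-7/2 + 49))**2 = (141 + 91/2)**2 = (373/2)**2 = 139129/4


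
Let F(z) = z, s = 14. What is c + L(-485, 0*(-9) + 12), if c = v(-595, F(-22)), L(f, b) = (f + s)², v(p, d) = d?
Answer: 221819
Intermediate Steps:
L(f, b) = (14 + f)² (L(f, b) = (f + 14)² = (14 + f)²)
c = -22
c + L(-485, 0*(-9) + 12) = -22 + (14 - 485)² = -22 + (-471)² = -22 + 221841 = 221819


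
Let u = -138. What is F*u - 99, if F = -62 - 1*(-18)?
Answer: 5973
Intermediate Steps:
F = -44 (F = -62 + 18 = -44)
F*u - 99 = -44*(-138) - 99 = 6072 - 99 = 5973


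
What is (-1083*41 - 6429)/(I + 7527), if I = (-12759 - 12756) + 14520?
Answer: 4236/289 ≈ 14.657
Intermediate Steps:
I = -10995 (I = -25515 + 14520 = -10995)
(-1083*41 - 6429)/(I + 7527) = (-1083*41 - 6429)/(-10995 + 7527) = (-44403 - 6429)/(-3468) = -50832*(-1/3468) = 4236/289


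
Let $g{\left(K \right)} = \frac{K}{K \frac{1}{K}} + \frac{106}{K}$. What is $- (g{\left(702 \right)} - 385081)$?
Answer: $\frac{134916976}{351} \approx 3.8438 \cdot 10^{5}$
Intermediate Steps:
$g{\left(K \right)} = K + \frac{106}{K}$ ($g{\left(K \right)} = \frac{K}{1} + \frac{106}{K} = K 1 + \frac{106}{K} = K + \frac{106}{K}$)
$- (g{\left(702 \right)} - 385081) = - (\left(702 + \frac{106}{702}\right) - 385081) = - (\left(702 + 106 \cdot \frac{1}{702}\right) - 385081) = - (\left(702 + \frac{53}{351}\right) - 385081) = - (\frac{246455}{351} - 385081) = \left(-1\right) \left(- \frac{134916976}{351}\right) = \frac{134916976}{351}$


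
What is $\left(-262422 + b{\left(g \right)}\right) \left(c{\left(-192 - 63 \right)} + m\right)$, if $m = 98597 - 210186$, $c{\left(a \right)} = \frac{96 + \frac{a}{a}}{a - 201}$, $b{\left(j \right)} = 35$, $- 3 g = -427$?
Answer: $\frac{13351478793547}{456} \approx 2.928 \cdot 10^{10}$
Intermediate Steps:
$g = \frac{427}{3}$ ($g = \left(- \frac{1}{3}\right) \left(-427\right) = \frac{427}{3} \approx 142.33$)
$c{\left(a \right)} = \frac{97}{-201 + a}$ ($c{\left(a \right)} = \frac{96 + 1}{-201 + a} = \frac{97}{-201 + a}$)
$m = -111589$ ($m = 98597 - 210186 = -111589$)
$\left(-262422 + b{\left(g \right)}\right) \left(c{\left(-192 - 63 \right)} + m\right) = \left(-262422 + 35\right) \left(\frac{97}{-201 - 255} - 111589\right) = - 262387 \left(\frac{97}{-201 - 255} - 111589\right) = - 262387 \left(\frac{97}{-456} - 111589\right) = - 262387 \left(97 \left(- \frac{1}{456}\right) - 111589\right) = - 262387 \left(- \frac{97}{456} - 111589\right) = \left(-262387\right) \left(- \frac{50884681}{456}\right) = \frac{13351478793547}{456}$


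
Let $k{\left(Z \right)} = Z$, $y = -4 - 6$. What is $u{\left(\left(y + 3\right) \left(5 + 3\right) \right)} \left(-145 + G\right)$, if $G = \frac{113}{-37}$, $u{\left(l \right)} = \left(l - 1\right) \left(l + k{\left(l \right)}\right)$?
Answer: $- \frac{34971552}{37} \approx -9.4518 \cdot 10^{5}$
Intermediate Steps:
$y = -10$ ($y = -4 - 6 = -10$)
$u{\left(l \right)} = 2 l \left(-1 + l\right)$ ($u{\left(l \right)} = \left(l - 1\right) \left(l + l\right) = \left(-1 + l\right) 2 l = 2 l \left(-1 + l\right)$)
$G = - \frac{113}{37}$ ($G = 113 \left(- \frac{1}{37}\right) = - \frac{113}{37} \approx -3.0541$)
$u{\left(\left(y + 3\right) \left(5 + 3\right) \right)} \left(-145 + G\right) = 2 \left(-10 + 3\right) \left(5 + 3\right) \left(-1 + \left(-10 + 3\right) \left(5 + 3\right)\right) \left(-145 - \frac{113}{37}\right) = 2 \left(\left(-7\right) 8\right) \left(-1 - 56\right) \left(- \frac{5478}{37}\right) = 2 \left(-56\right) \left(-1 - 56\right) \left(- \frac{5478}{37}\right) = 2 \left(-56\right) \left(-57\right) \left(- \frac{5478}{37}\right) = 6384 \left(- \frac{5478}{37}\right) = - \frac{34971552}{37}$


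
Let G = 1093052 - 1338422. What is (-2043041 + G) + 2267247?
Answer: -21164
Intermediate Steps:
G = -245370
(-2043041 + G) + 2267247 = (-2043041 - 245370) + 2267247 = -2288411 + 2267247 = -21164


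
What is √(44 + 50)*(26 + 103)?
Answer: 129*√94 ≈ 1250.7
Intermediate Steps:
√(44 + 50)*(26 + 103) = √94*129 = 129*√94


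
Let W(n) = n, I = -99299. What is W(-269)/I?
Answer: 269/99299 ≈ 0.0027090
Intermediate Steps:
W(-269)/I = -269/(-99299) = -269*(-1/99299) = 269/99299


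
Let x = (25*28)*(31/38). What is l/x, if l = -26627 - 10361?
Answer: -50198/775 ≈ -64.772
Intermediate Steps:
x = 10850/19 (x = 700*(31*(1/38)) = 700*(31/38) = 10850/19 ≈ 571.05)
l = -36988
l/x = -36988/10850/19 = -36988*19/10850 = -50198/775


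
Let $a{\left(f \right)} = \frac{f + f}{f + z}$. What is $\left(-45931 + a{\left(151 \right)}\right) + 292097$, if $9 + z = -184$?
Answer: $\frac{5169335}{21} \approx 2.4616 \cdot 10^{5}$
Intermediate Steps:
$z = -193$ ($z = -9 - 184 = -193$)
$a{\left(f \right)} = \frac{2 f}{-193 + f}$ ($a{\left(f \right)} = \frac{f + f}{f - 193} = \frac{2 f}{-193 + f}$)
$\left(-45931 + a{\left(151 \right)}\right) + 292097 = \left(-45931 + 2 \cdot 151 \frac{1}{-193 + 151}\right) + 292097 = \left(-45931 + 2 \cdot 151 \frac{1}{-42}\right) + 292097 = \left(-45931 + 2 \cdot 151 \left(- \frac{1}{42}\right)\right) + 292097 = \left(-45931 - \frac{151}{21}\right) + 292097 = - \frac{964702}{21} + 292097 = \frac{5169335}{21}$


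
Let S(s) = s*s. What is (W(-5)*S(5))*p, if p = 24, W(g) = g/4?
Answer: -750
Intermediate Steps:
W(g) = g/4 (W(g) = g*(¼) = g/4)
S(s) = s²
(W(-5)*S(5))*p = (((¼)*(-5))*5²)*24 = -5/4*25*24 = -125/4*24 = -750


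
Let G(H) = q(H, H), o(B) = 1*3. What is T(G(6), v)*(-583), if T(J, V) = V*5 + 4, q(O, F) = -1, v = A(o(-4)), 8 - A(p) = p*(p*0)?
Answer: -25652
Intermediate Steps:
o(B) = 3
A(p) = 8 (A(p) = 8 - p*p*0 = 8 - p*0 = 8 - 1*0 = 8 + 0 = 8)
v = 8
G(H) = -1
T(J, V) = 4 + 5*V (T(J, V) = 5*V + 4 = 4 + 5*V)
T(G(6), v)*(-583) = (4 + 5*8)*(-583) = (4 + 40)*(-583) = 44*(-583) = -25652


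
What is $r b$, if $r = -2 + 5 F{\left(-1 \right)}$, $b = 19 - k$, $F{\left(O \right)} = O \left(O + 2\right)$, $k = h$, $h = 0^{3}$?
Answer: $-133$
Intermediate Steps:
$h = 0$
$k = 0$
$F{\left(O \right)} = O \left(2 + O\right)$
$b = 19$ ($b = 19 - 0 = 19 + 0 = 19$)
$r = -7$ ($r = -2 + 5 \left(- (2 - 1)\right) = -2 + 5 \left(\left(-1\right) 1\right) = -2 + 5 \left(-1\right) = -2 - 5 = -7$)
$r b = \left(-7\right) 19 = -133$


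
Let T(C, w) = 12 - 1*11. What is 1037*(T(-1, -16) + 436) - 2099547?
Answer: -1646378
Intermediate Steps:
T(C, w) = 1 (T(C, w) = 12 - 11 = 1)
1037*(T(-1, -16) + 436) - 2099547 = 1037*(1 + 436) - 2099547 = 1037*437 - 2099547 = 453169 - 2099547 = -1646378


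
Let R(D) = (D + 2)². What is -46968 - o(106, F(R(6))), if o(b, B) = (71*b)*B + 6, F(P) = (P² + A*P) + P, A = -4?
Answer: -29428478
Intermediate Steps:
R(D) = (2 + D)²
F(P) = P² - 3*P (F(P) = (P² - 4*P) + P = P² - 3*P)
o(b, B) = 6 + 71*B*b (o(b, B) = 71*B*b + 6 = 6 + 71*B*b)
-46968 - o(106, F(R(6))) = -46968 - (6 + 71*((2 + 6)²*(-3 + (2 + 6)²))*106) = -46968 - (6 + 71*(8²*(-3 + 8²))*106) = -46968 - (6 + 71*(64*(-3 + 64))*106) = -46968 - (6 + 71*(64*61)*106) = -46968 - (6 + 71*3904*106) = -46968 - (6 + 29381504) = -46968 - 1*29381510 = -46968 - 29381510 = -29428478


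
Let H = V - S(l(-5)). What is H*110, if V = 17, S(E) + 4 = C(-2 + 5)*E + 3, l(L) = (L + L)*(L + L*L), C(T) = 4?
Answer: 89980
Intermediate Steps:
l(L) = 2*L*(L + L**2) (l(L) = (2*L)*(L + L**2) = 2*L*(L + L**2))
S(E) = -1 + 4*E (S(E) = -4 + (4*E + 3) = -4 + (3 + 4*E) = -1 + 4*E)
H = 818 (H = 17 - (-1 + 4*(2*(-5)**2*(1 - 5))) = 17 - (-1 + 4*(2*25*(-4))) = 17 - (-1 + 4*(-200)) = 17 - (-1 - 800) = 17 - 1*(-801) = 17 + 801 = 818)
H*110 = 818*110 = 89980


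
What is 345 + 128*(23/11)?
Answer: 6739/11 ≈ 612.64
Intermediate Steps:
345 + 128*(23/11) = 345 + 2944/11 = 6739/11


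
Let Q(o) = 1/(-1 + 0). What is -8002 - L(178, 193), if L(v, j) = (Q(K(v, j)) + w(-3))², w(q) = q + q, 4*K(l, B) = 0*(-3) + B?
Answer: -8051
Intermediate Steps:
K(l, B) = B/4 (K(l, B) = (0*(-3) + B)/4 = (0 + B)/4 = B/4)
w(q) = 2*q
Q(o) = -1 (Q(o) = 1/(-1) = -1)
L(v, j) = 49 (L(v, j) = (-1 + 2*(-3))² = (-1 - 6)² = (-7)² = 49)
-8002 - L(178, 193) = -8002 - 1*49 = -8002 - 49 = -8051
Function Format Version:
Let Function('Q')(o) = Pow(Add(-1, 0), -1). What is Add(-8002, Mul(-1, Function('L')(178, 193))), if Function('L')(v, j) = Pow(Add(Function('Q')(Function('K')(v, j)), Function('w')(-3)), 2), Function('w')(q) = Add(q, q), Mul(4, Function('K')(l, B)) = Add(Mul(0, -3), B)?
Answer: -8051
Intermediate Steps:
Function('K')(l, B) = Mul(Rational(1, 4), B) (Function('K')(l, B) = Mul(Rational(1, 4), Add(Mul(0, -3), B)) = Mul(Rational(1, 4), Add(0, B)) = Mul(Rational(1, 4), B))
Function('w')(q) = Mul(2, q)
Function('Q')(o) = -1 (Function('Q')(o) = Pow(-1, -1) = -1)
Function('L')(v, j) = 49 (Function('L')(v, j) = Pow(Add(-1, Mul(2, -3)), 2) = Pow(Add(-1, -6), 2) = Pow(-7, 2) = 49)
Add(-8002, Mul(-1, Function('L')(178, 193))) = Add(-8002, Mul(-1, 49)) = Add(-8002, -49) = -8051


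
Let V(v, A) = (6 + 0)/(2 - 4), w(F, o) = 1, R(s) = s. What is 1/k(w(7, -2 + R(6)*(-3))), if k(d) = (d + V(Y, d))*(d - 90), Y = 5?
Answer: 1/178 ≈ 0.0056180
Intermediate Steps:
V(v, A) = -3 (V(v, A) = 6/(-2) = 6*(-½) = -3)
k(d) = (-90 + d)*(-3 + d) (k(d) = (d - 3)*(d - 90) = (-3 + d)*(-90 + d) = (-90 + d)*(-3 + d))
1/k(w(7, -2 + R(6)*(-3))) = 1/(270 + 1² - 93*1) = 1/(270 + 1 - 93) = 1/178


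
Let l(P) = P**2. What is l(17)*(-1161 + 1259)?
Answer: 28322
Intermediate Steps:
l(17)*(-1161 + 1259) = 17**2*(-1161 + 1259) = 289*98 = 28322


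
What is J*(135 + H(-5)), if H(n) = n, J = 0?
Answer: 0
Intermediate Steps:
J*(135 + H(-5)) = 0*(135 - 5) = 0*130 = 0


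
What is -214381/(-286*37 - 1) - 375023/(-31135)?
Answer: 10643620844/329501705 ≈ 32.302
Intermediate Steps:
-214381/(-286*37 - 1) - 375023/(-31135) = -214381/(-10582 - 1) - 375023*(-1/31135) = -214381/(-10583) + 375023/31135 = -214381*(-1/10583) + 375023/31135 = 214381/10583 + 375023/31135 = 10643620844/329501705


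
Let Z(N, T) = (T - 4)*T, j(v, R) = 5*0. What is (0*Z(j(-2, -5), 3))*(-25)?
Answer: 0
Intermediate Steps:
j(v, R) = 0
Z(N, T) = T*(-4 + T) (Z(N, T) = (-4 + T)*T = T*(-4 + T))
(0*Z(j(-2, -5), 3))*(-25) = (0*(3*(-4 + 3)))*(-25) = (0*(3*(-1)))*(-25) = (0*(-3))*(-25) = 0*(-25) = 0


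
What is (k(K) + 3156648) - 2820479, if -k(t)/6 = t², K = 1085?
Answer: -6727181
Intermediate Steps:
k(t) = -6*t²
(k(K) + 3156648) - 2820479 = (-6*1085² + 3156648) - 2820479 = (-6*1177225 + 3156648) - 2820479 = (-7063350 + 3156648) - 2820479 = -3906702 - 2820479 = -6727181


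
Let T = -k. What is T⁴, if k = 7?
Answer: 2401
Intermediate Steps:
T = -7 (T = -1*7 = -7)
T⁴ = (-7)⁴ = 2401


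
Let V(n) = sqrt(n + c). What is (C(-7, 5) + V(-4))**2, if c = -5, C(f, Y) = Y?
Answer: 16 + 30*I ≈ 16.0 + 30.0*I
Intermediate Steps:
V(n) = sqrt(-5 + n) (V(n) = sqrt(n - 5) = sqrt(-5 + n))
(C(-7, 5) + V(-4))**2 = (5 + sqrt(-5 - 4))**2 = (5 + sqrt(-9))**2 = (5 + 3*I)**2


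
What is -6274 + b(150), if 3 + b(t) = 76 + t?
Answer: -6051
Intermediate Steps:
b(t) = 73 + t (b(t) = -3 + (76 + t) = 73 + t)
-6274 + b(150) = -6274 + (73 + 150) = -6274 + 223 = -6051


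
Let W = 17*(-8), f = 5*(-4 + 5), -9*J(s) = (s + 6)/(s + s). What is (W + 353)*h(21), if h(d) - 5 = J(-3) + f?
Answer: 39277/18 ≈ 2182.1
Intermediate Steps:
J(s) = -(6 + s)/(18*s) (J(s) = -(s + 6)/(9*(s + s)) = -(6 + s)/(9*(2*s)) = -(6 + s)*1/(2*s)/9 = -(6 + s)/(18*s))
f = 5 (f = 5*1 = 5)
h(d) = 181/18 (h(d) = 5 + ((1/18)*(-6 - 1*(-3))/(-3) + 5) = 5 + ((1/18)*(-⅓)*(-6 + 3) + 5) = 5 + ((1/18)*(-⅓)*(-3) + 5) = 5 + (1/18 + 5) = 5 + 91/18 = 181/18)
W = -136
(W + 353)*h(21) = (-136 + 353)*(181/18) = 217*(181/18) = 39277/18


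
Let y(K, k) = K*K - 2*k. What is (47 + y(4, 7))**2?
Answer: 2401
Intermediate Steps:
y(K, k) = K**2 - 2*k
(47 + y(4, 7))**2 = (47 + (4**2 - 2*7))**2 = (47 + (16 - 14))**2 = (47 + 2)**2 = 49**2 = 2401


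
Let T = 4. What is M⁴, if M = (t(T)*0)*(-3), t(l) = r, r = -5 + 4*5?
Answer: 0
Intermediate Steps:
r = 15 (r = -5 + 20 = 15)
t(l) = 15
M = 0 (M = (15*0)*(-3) = 0*(-3) = 0)
M⁴ = 0⁴ = 0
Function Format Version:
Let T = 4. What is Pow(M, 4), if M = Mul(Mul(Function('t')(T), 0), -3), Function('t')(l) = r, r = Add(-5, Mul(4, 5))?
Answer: 0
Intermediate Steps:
r = 15 (r = Add(-5, 20) = 15)
Function('t')(l) = 15
M = 0 (M = Mul(Mul(15, 0), -3) = Mul(0, -3) = 0)
Pow(M, 4) = Pow(0, 4) = 0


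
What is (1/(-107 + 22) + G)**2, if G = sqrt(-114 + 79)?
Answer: (-1 + 85*I*sqrt(35))**2/7225 ≈ -35.0 - 0.1392*I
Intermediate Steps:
G = I*sqrt(35) (G = sqrt(-35) = I*sqrt(35) ≈ 5.9161*I)
(1/(-107 + 22) + G)**2 = (1/(-107 + 22) + I*sqrt(35))**2 = (1/(-85) + I*sqrt(35))**2 = (-1/85 + I*sqrt(35))**2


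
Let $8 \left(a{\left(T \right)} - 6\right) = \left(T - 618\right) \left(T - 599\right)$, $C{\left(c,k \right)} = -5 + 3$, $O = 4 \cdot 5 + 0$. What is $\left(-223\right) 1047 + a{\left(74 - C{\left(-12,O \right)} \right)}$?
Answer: $- \frac{792167}{4} \approx -1.9804 \cdot 10^{5}$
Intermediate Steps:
$O = 20$ ($O = 20 + 0 = 20$)
$C{\left(c,k \right)} = -2$
$a{\left(T \right)} = 6 + \frac{\left(-618 + T\right) \left(-599 + T\right)}{8}$ ($a{\left(T \right)} = 6 + \frac{\left(T - 618\right) \left(T - 599\right)}{8} = 6 + \frac{\left(-618 + T\right) \left(-599 + T\right)}{8}$)
$\left(-223\right) 1047 + a{\left(74 - C{\left(-12,O \right)} \right)} = \left(-223\right) 1047 + \left(\frac{185115}{4} - \frac{1217 \left(74 - -2\right)}{8} + \frac{\left(74 - -2\right)^{2}}{8}\right) = -233481 + \left(\frac{185115}{4} - \frac{1217 \left(74 + 2\right)}{8} + \frac{\left(74 + 2\right)^{2}}{8}\right) = -233481 + \left(\frac{185115}{4} - \frac{23123}{2} + \frac{76^{2}}{8}\right) = -233481 + \left(\frac{185115}{4} - \frac{23123}{2} + \frac{1}{8} \cdot 5776\right) = -233481 + \left(\frac{185115}{4} - \frac{23123}{2} + 722\right) = -233481 + \frac{141757}{4} = - \frac{792167}{4}$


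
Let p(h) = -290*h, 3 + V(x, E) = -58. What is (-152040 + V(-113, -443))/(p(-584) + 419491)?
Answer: -152101/588851 ≈ -0.25830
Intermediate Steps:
V(x, E) = -61 (V(x, E) = -3 - 58 = -61)
(-152040 + V(-113, -443))/(p(-584) + 419491) = (-152040 - 61)/(-290*(-584) + 419491) = -152101/(169360 + 419491) = -152101/588851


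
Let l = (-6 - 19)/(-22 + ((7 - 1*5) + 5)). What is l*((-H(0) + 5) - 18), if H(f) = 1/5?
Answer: -22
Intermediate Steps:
H(f) = ⅕
l = 5/3 (l = -25/(-22 + ((7 - 5) + 5)) = -25/(-22 + (2 + 5)) = -25/(-22 + 7) = -25/(-15) = -25*(-1/15) = 5/3 ≈ 1.6667)
l*((-H(0) + 5) - 18) = 5*((-1*⅕ + 5) - 18)/3 = 5*((-⅕ + 5) - 18)/3 = 5*(24/5 - 18)/3 = (5/3)*(-66/5) = -22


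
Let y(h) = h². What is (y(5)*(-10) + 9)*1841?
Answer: -443681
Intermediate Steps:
(y(5)*(-10) + 9)*1841 = (5²*(-10) + 9)*1841 = (25*(-10) + 9)*1841 = (-250 + 9)*1841 = -241*1841 = -443681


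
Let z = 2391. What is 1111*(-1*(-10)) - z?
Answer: 8719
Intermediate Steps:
1111*(-1*(-10)) - z = 1111*(-1*(-10)) - 1*2391 = 1111*10 - 2391 = 11110 - 2391 = 8719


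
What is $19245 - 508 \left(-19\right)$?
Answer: $28897$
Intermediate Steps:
$19245 - 508 \left(-19\right) = 19245 - -9652 = 19245 + 9652 = 28897$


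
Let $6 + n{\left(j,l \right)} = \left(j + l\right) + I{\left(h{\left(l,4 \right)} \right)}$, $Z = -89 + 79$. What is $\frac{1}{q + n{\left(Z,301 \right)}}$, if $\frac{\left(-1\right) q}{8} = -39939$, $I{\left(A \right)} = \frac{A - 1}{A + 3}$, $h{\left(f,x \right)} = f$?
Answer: $\frac{76}{24304647} \approx 3.127 \cdot 10^{-6}$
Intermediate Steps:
$Z = -10$
$I{\left(A \right)} = \frac{-1 + A}{3 + A}$
$n{\left(j,l \right)} = -6 + j + l + \frac{-1 + l}{3 + l}$ ($n{\left(j,l \right)} = -6 + \left(\left(j + l\right) + \frac{-1 + l}{3 + l}\right) = -6 + \left(j + l + \frac{-1 + l}{3 + l}\right) = -6 + j + l + \frac{-1 + l}{3 + l}$)
$q = 319512$ ($q = \left(-8\right) \left(-39939\right) = 319512$)
$\frac{1}{q + n{\left(Z,301 \right)}} = \frac{1}{319512 + \frac{-1 + 301 + \left(3 + 301\right) \left(-6 - 10 + 301\right)}{3 + 301}} = \frac{1}{319512 + \frac{-1 + 301 + 304 \cdot 285}{304}} = \frac{1}{319512 + \frac{-1 + 301 + 86640}{304}} = \frac{1}{319512 + \frac{1}{304} \cdot 86940} = \frac{1}{319512 + \frac{21735}{76}} = \frac{1}{\frac{24304647}{76}} = \frac{76}{24304647}$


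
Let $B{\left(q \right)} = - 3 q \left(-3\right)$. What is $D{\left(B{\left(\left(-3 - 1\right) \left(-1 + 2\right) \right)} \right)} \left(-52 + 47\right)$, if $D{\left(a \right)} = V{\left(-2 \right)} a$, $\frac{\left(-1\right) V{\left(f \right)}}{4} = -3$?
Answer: $2160$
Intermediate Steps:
$V{\left(f \right)} = 12$ ($V{\left(f \right)} = \left(-4\right) \left(-3\right) = 12$)
$B{\left(q \right)} = 9 q$
$D{\left(a \right)} = 12 a$
$D{\left(B{\left(\left(-3 - 1\right) \left(-1 + 2\right) \right)} \right)} \left(-52 + 47\right) = 12 \cdot 9 \left(-3 - 1\right) \left(-1 + 2\right) \left(-52 + 47\right) = 12 \cdot 9 \left(\left(-4\right) 1\right) \left(-5\right) = 12 \cdot 9 \left(-4\right) \left(-5\right) = 12 \left(-36\right) \left(-5\right) = \left(-432\right) \left(-5\right) = 2160$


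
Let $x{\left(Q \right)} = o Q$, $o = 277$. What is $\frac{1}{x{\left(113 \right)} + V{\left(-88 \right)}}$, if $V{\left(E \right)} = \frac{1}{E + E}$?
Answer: $\frac{176}{5508975} \approx 3.1948 \cdot 10^{-5}$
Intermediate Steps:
$V{\left(E \right)} = \frac{1}{2 E}$
$x{\left(Q \right)} = 277 Q$
$\frac{1}{x{\left(113 \right)} + V{\left(-88 \right)}} = \frac{1}{277 \cdot 113 + \frac{1}{2 \left(-88\right)}} = \frac{1}{31301 + \frac{1}{2} \left(- \frac{1}{88}\right)} = \frac{1}{31301 - \frac{1}{176}} = \frac{1}{\frac{5508975}{176}} = \frac{176}{5508975}$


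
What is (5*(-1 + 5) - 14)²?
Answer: 36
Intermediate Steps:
(5*(-1 + 5) - 14)² = (5*4 - 14)² = (20 - 14)² = 6² = 36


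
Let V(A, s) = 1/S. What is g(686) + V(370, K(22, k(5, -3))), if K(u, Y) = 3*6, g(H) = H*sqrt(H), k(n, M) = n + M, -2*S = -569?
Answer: 2/569 + 4802*sqrt(14) ≈ 17967.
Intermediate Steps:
S = 569/2 (S = -1/2*(-569) = 569/2 ≈ 284.50)
k(n, M) = M + n
g(H) = H**(3/2)
K(u, Y) = 18
V(A, s) = 2/569 (V(A, s) = 1/(569/2) = 2/569)
g(686) + V(370, K(22, k(5, -3))) = 686**(3/2) + 2/569 = 4802*sqrt(14) + 2/569 = 2/569 + 4802*sqrt(14)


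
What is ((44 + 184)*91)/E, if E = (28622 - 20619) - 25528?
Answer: -20748/17525 ≈ -1.1839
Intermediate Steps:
E = -17525 (E = 8003 - 25528 = -17525)
((44 + 184)*91)/E = ((44 + 184)*91)/(-17525) = (228*91)*(-1/17525) = 20748*(-1/17525) = -20748/17525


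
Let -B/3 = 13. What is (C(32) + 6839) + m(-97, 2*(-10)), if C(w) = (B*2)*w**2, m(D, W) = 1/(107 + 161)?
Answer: -19572843/268 ≈ -73033.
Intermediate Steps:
B = -39 (B = -3*13 = -39)
m(D, W) = 1/268
C(w) = -78*w**2 (C(w) = (-39*2)*w**2 = -78*w**2)
(C(32) + 6839) + m(-97, 2*(-10)) = (-78*32**2 + 6839) + 1/268 = (-78*1024 + 6839) + 1/268 = (-79872 + 6839) + 1/268 = -73033 + 1/268 = -19572843/268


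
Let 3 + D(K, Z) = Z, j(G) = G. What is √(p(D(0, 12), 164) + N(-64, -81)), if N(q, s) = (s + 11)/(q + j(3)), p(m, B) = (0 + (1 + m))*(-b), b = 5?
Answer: 2*I*√45445/61 ≈ 6.9895*I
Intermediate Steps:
D(K, Z) = -3 + Z
p(m, B) = -5 - 5*m (p(m, B) = (0 + (1 + m))*(-1*5) = (1 + m)*(-5) = -5 - 5*m)
N(q, s) = (11 + s)/(3 + q) (N(q, s) = (s + 11)/(q + 3) = (11 + s)/(3 + q))
√(p(D(0, 12), 164) + N(-64, -81)) = √((-5 - 5*(-3 + 12)) + (11 - 81)/(3 - 64)) = √((-5 - 5*9) - 70/(-61)) = √((-5 - 45) - 1/61*(-70)) = √(-50 + 70/61) = √(-2980/61) = 2*I*√45445/61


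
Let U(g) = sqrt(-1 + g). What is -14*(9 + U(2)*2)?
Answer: -154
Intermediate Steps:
-14*(9 + U(2)*2) = -14*(9 + sqrt(-1 + 2)*2) = -14*(9 + sqrt(1)*2) = -14*(9 + 1*2) = -14*(9 + 2) = -14*11 = -154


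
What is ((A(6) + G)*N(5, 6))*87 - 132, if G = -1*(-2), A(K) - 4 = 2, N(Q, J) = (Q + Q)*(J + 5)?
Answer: 76428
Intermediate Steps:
N(Q, J) = 2*Q*(5 + J) (N(Q, J) = (2*Q)*(5 + J) = 2*Q*(5 + J))
A(K) = 6 (A(K) = 4 + 2 = 6)
G = 2
((A(6) + G)*N(5, 6))*87 - 132 = ((6 + 2)*(2*5*(5 + 6)))*87 - 132 = (8*(2*5*11))*87 - 132 = (8*110)*87 - 132 = 880*87 - 132 = 76560 - 132 = 76428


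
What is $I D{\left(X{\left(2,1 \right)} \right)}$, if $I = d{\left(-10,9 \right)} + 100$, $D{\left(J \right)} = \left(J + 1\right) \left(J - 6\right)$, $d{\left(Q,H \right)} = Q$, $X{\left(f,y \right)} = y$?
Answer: $-900$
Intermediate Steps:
$D{\left(J \right)} = \left(1 + J\right) \left(-6 + J\right)$
$I = 90$ ($I = -10 + 100 = 90$)
$I D{\left(X{\left(2,1 \right)} \right)} = 90 \left(-6 + 1^{2} - 5\right) = 90 \left(-6 + 1 - 5\right) = 90 \left(-10\right) = -900$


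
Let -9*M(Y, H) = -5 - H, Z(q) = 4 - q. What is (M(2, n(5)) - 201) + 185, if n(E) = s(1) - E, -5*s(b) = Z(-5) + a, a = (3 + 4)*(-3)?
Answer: -236/15 ≈ -15.733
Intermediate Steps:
a = -21 (a = 7*(-3) = -21)
s(b) = 12/5 (s(b) = -((4 - 1*(-5)) - 21)/5 = -((4 + 5) - 21)/5 = -(9 - 21)/5 = -⅕*(-12) = 12/5)
n(E) = 12/5 - E
M(Y, H) = 5/9 + H/9 (M(Y, H) = -(-5 - H)/9 = 5/9 + H/9)
(M(2, n(5)) - 201) + 185 = ((5/9 + (12/5 - 1*5)/9) - 201) + 185 = ((5/9 + (12/5 - 5)/9) - 201) + 185 = ((5/9 + (⅑)*(-13/5)) - 201) + 185 = ((5/9 - 13/45) - 201) + 185 = (4/15 - 201) + 185 = -3011/15 + 185 = -236/15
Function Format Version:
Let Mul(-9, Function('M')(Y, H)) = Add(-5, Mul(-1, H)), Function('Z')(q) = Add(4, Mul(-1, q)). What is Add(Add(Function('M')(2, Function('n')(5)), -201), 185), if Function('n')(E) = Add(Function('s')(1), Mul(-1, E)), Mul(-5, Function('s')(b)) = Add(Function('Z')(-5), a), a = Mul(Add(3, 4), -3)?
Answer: Rational(-236, 15) ≈ -15.733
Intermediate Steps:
a = -21 (a = Mul(7, -3) = -21)
Function('s')(b) = Rational(12, 5) (Function('s')(b) = Mul(Rational(-1, 5), Add(Add(4, Mul(-1, -5)), -21)) = Mul(Rational(-1, 5), Add(Add(4, 5), -21)) = Mul(Rational(-1, 5), Add(9, -21)) = Mul(Rational(-1, 5), -12) = Rational(12, 5))
Function('n')(E) = Add(Rational(12, 5), Mul(-1, E))
Function('M')(Y, H) = Add(Rational(5, 9), Mul(Rational(1, 9), H)) (Function('M')(Y, H) = Mul(Rational(-1, 9), Add(-5, Mul(-1, H))) = Add(Rational(5, 9), Mul(Rational(1, 9), H)))
Add(Add(Function('M')(2, Function('n')(5)), -201), 185) = Add(Add(Add(Rational(5, 9), Mul(Rational(1, 9), Add(Rational(12, 5), Mul(-1, 5)))), -201), 185) = Add(Add(Add(Rational(5, 9), Mul(Rational(1, 9), Add(Rational(12, 5), -5))), -201), 185) = Add(Add(Add(Rational(5, 9), Mul(Rational(1, 9), Rational(-13, 5))), -201), 185) = Add(Add(Add(Rational(5, 9), Rational(-13, 45)), -201), 185) = Add(Add(Rational(4, 15), -201), 185) = Add(Rational(-3011, 15), 185) = Rational(-236, 15)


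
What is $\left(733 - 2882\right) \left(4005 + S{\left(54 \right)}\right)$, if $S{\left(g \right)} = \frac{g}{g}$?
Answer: $-8608894$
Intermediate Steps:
$S{\left(g \right)} = 1$
$\left(733 - 2882\right) \left(4005 + S{\left(54 \right)}\right) = \left(733 - 2882\right) \left(4005 + 1\right) = \left(-2149\right) 4006 = -8608894$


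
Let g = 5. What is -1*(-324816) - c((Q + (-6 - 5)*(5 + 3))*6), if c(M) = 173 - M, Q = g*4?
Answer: 324235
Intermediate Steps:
Q = 20 (Q = 5*4 = 20)
-1*(-324816) - c((Q + (-6 - 5)*(5 + 3))*6) = -1*(-324816) - (173 - (20 + (-6 - 5)*(5 + 3))*6) = 324816 - (173 - (20 - 11*8)*6) = 324816 - (173 - (20 - 88)*6) = 324816 - (173 - (-68)*6) = 324816 - (173 - 1*(-408)) = 324816 - (173 + 408) = 324816 - 1*581 = 324816 - 581 = 324235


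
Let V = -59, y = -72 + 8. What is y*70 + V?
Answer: -4539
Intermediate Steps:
y = -64
y*70 + V = -64*70 - 59 = -4480 - 59 = -4539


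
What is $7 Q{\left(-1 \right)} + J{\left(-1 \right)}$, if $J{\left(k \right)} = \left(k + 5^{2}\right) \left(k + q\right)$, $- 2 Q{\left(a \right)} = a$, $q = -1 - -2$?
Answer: $\frac{7}{2} \approx 3.5$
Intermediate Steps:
$q = 1$ ($q = -1 + 2 = 1$)
$Q{\left(a \right)} = - \frac{a}{2}$
$J{\left(k \right)} = \left(1 + k\right) \left(25 + k\right)$ ($J{\left(k \right)} = \left(k + 5^{2}\right) \left(k + 1\right) = \left(k + 25\right) \left(1 + k\right) = \left(25 + k\right) \left(1 + k\right) = \left(1 + k\right) \left(25 + k\right)$)
$7 Q{\left(-1 \right)} + J{\left(-1 \right)} = 7 \left(\left(- \frac{1}{2}\right) \left(-1\right)\right) + \left(25 + \left(-1\right)^{2} + 26 \left(-1\right)\right) = 7 \cdot \frac{1}{2} + \left(25 + 1 - 26\right) = \frac{7}{2} + 0 = \frac{7}{2}$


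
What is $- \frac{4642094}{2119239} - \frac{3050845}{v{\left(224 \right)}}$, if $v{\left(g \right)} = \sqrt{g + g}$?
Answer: $- \frac{4642094}{2119239} - \frac{435835 \sqrt{7}}{8} \approx -1.4414 \cdot 10^{5}$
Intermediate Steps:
$v{\left(g \right)} = \sqrt{2} \sqrt{g}$ ($v{\left(g \right)} = \sqrt{2 g} = \sqrt{2} \sqrt{g}$)
$- \frac{4642094}{2119239} - \frac{3050845}{v{\left(224 \right)}} = - \frac{4642094}{2119239} - \frac{3050845}{\sqrt{2} \sqrt{224}} = \left(-4642094\right) \frac{1}{2119239} - \frac{3050845}{\sqrt{2} \cdot 4 \sqrt{14}} = - \frac{4642094}{2119239} - \frac{3050845}{8 \sqrt{7}} = - \frac{4642094}{2119239} - 3050845 \frac{\sqrt{7}}{56} = - \frac{4642094}{2119239} - \frac{435835 \sqrt{7}}{8}$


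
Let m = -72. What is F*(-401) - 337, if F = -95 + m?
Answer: 66630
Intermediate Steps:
F = -167 (F = -95 - 72 = -167)
F*(-401) - 337 = -167*(-401) - 337 = 66967 - 337 = 66630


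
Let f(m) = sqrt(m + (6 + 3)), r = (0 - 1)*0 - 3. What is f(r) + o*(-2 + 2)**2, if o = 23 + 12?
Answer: sqrt(6) ≈ 2.4495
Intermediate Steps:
r = -3 (r = -1*0 - 3 = 0 - 3 = -3)
o = 35
f(m) = sqrt(9 + m) (f(m) = sqrt(m + 9) = sqrt(9 + m))
f(r) + o*(-2 + 2)**2 = sqrt(9 - 3) + 35*(-2 + 2)**2 = sqrt(6) + 35*0**2 = sqrt(6) + 35*0 = sqrt(6) + 0 = sqrt(6)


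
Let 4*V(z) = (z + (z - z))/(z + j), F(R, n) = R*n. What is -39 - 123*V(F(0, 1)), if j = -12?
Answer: -39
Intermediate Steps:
V(z) = z/(4*(-12 + z)) (V(z) = ((z + (z - z))/(z - 12))/4 = ((z + 0)/(-12 + z))/4 = (z/(-12 + z))/4 = z/(4*(-12 + z)))
-39 - 123*V(F(0, 1)) = -39 - 123*0*1/(4*(-12 + 0*1)) = -39 - 123*0/(4*(-12 + 0)) = -39 - 123*0/(4*(-12)) = -39 - 123*0*(-1)/(4*12) = -39 - 123*0 = -39 + 0 = -39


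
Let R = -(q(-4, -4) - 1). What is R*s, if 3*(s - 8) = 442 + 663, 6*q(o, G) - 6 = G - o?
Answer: 0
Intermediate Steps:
q(o, G) = 1 - o/6 + G/6 (q(o, G) = 1 + (G - o)/6 = 1 + (-o/6 + G/6) = 1 - o/6 + G/6)
R = 0 (R = -((1 - ⅙*(-4) + (⅙)*(-4)) - 1) = -((1 + ⅔ - ⅔) - 1) = -(1 - 1) = -1*0 = 0)
s = 1129/3 (s = 8 + (442 + 663)/3 = 8 + (⅓)*1105 = 8 + 1105/3 = 1129/3 ≈ 376.33)
R*s = 0*(1129/3) = 0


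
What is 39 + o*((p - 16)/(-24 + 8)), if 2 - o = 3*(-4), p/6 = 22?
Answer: -125/2 ≈ -62.500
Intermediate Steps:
p = 132 (p = 6*22 = 132)
o = 14 (o = 2 - 3*(-4) = 2 - 1*(-12) = 2 + 12 = 14)
39 + o*((p - 16)/(-24 + 8)) = 39 + 14*((132 - 16)/(-24 + 8)) = 39 + 14*(116/(-16)) = 39 + 14*(116*(-1/16)) = 39 + 14*(-29/4) = 39 - 203/2 = -125/2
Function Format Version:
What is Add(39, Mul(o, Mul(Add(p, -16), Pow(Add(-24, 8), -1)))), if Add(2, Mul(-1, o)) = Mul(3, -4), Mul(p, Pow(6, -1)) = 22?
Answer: Rational(-125, 2) ≈ -62.500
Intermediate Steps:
p = 132 (p = Mul(6, 22) = 132)
o = 14 (o = Add(2, Mul(-1, Mul(3, -4))) = Add(2, Mul(-1, -12)) = Add(2, 12) = 14)
Add(39, Mul(o, Mul(Add(p, -16), Pow(Add(-24, 8), -1)))) = Add(39, Mul(14, Mul(Add(132, -16), Pow(Add(-24, 8), -1)))) = Add(39, Mul(14, Mul(116, Pow(-16, -1)))) = Add(39, Mul(14, Mul(116, Rational(-1, 16)))) = Add(39, Mul(14, Rational(-29, 4))) = Add(39, Rational(-203, 2)) = Rational(-125, 2)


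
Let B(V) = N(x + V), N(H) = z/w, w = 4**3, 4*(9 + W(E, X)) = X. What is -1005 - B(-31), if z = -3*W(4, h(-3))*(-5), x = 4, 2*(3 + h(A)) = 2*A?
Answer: -128325/128 ≈ -1002.5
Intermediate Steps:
h(A) = -3 + A (h(A) = -3 + (2*A)/2 = -3 + A)
W(E, X) = -9 + X/4
w = 64
z = -315/2 (z = -3*(-9 + (-3 - 3)/4)*(-5) = -3*(-9 + (1/4)*(-6))*(-5) = -3*(-9 - 3/2)*(-5) = -3*(-21/2)*(-5) = (63/2)*(-5) = -315/2 ≈ -157.50)
N(H) = -315/128 (N(H) = -315/2/64 = -315/2*1/64 = -315/128)
B(V) = -315/128
-1005 - B(-31) = -1005 - 1*(-315/128) = -1005 + 315/128 = -128325/128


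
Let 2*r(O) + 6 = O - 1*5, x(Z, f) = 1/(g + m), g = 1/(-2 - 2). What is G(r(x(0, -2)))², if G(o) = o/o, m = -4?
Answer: 1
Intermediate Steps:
g = -¼ (g = 1/(-4) = -¼ ≈ -0.25000)
x(Z, f) = -4/17 (x(Z, f) = 1/(-¼ - 4) = 1/(-17/4) = -4/17)
r(O) = -11/2 + O/2 (r(O) = -3 + (O - 1*5)/2 = -3 + (O - 5)/2 = -3 + (-5 + O)/2 = -3 + (-5/2 + O/2) = -11/2 + O/2)
G(o) = 1
G(r(x(0, -2)))² = 1² = 1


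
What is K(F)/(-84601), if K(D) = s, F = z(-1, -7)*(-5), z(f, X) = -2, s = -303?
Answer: 303/84601 ≈ 0.0035815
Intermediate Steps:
F = 10 (F = -2*(-5) = 10)
K(D) = -303
K(F)/(-84601) = -303/(-84601) = -303*(-1/84601) = 303/84601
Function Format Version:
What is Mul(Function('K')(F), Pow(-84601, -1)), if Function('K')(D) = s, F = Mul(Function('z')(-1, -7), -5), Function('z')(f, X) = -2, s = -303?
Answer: Rational(303, 84601) ≈ 0.0035815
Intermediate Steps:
F = 10 (F = Mul(-2, -5) = 10)
Function('K')(D) = -303
Mul(Function('K')(F), Pow(-84601, -1)) = Mul(-303, Pow(-84601, -1)) = Mul(-303, Rational(-1, 84601)) = Rational(303, 84601)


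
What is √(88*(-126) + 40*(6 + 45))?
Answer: 2*I*√2262 ≈ 95.121*I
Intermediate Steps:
√(88*(-126) + 40*(6 + 45)) = √(-11088 + 40*51) = √(-11088 + 2040) = √(-9048) = 2*I*√2262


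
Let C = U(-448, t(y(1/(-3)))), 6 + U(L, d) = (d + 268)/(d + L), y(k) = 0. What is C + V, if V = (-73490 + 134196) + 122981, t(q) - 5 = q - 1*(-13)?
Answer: 39491272/215 ≈ 1.8368e+5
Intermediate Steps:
t(q) = 18 + q (t(q) = 5 + (q - 1*(-13)) = 5 + (q + 13) = 5 + (13 + q) = 18 + q)
U(L, d) = -6 + (268 + d)/(L + d) (U(L, d) = -6 + (d + 268)/(d + L) = -6 + (268 + d)/(L + d))
V = 183687 (V = 60706 + 122981 = 183687)
C = -1433/215 (C = (268 - 6*(-448) - 5*(18 + 0))/(-448 + (18 + 0)) = (268 + 2688 - 5*18)/(-448 + 18) = (268 + 2688 - 90)/(-430) = -1/430*2866 = -1433/215 ≈ -6.6651)
C + V = -1433/215 + 183687 = 39491272/215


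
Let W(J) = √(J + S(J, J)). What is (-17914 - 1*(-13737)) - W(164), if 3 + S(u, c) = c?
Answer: -4177 - 5*√13 ≈ -4195.0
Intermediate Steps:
S(u, c) = -3 + c
W(J) = √(-3 + 2*J) (W(J) = √(J + (-3 + J)) = √(-3 + 2*J))
(-17914 - 1*(-13737)) - W(164) = (-17914 - 1*(-13737)) - √(-3 + 2*164) = (-17914 + 13737) - √(-3 + 328) = -4177 - √325 = -4177 - 5*√13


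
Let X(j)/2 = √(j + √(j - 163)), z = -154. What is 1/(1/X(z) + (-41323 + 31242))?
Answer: -1/(10081 - 1/(2*√(-154 + I*√317))) ≈ -9.9197e-5 + 3.9449e-10*I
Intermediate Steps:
X(j) = 2*√(j + √(-163 + j)) (X(j) = 2*√(j + √(j - 163)) = 2*√(j + √(-163 + j)))
1/(1/X(z) + (-41323 + 31242)) = 1/(1/(2*√(-154 + √(-163 - 154))) + (-41323 + 31242)) = 1/(1/(2*√(-154 + √(-317))) - 10081) = 1/(1/(2*√(-154 + I*√317)) - 10081) = 1/(-10081 + 1/(2*√(-154 + I*√317)))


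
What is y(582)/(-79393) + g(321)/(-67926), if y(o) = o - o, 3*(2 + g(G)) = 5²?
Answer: -19/203778 ≈ -9.3239e-5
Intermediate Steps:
g(G) = 19/3 (g(G) = -2 + (⅓)*5² = -2 + (⅓)*25 = -2 + 25/3 = 19/3)
y(o) = 0
y(582)/(-79393) + g(321)/(-67926) = 0/(-79393) + (19/3)/(-67926) = 0*(-1/79393) + (19/3)*(-1/67926) = 0 - 19/203778 = -19/203778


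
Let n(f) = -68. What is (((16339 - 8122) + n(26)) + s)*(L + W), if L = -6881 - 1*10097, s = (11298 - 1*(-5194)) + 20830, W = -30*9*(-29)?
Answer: -415968708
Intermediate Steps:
W = 7830 (W = -270*(-29) = 7830)
s = 37322 (s = (11298 + 5194) + 20830 = 16492 + 20830 = 37322)
L = -16978 (L = -6881 - 10097 = -16978)
(((16339 - 8122) + n(26)) + s)*(L + W) = (((16339 - 8122) - 68) + 37322)*(-16978 + 7830) = ((8217 - 68) + 37322)*(-9148) = (8149 + 37322)*(-9148) = 45471*(-9148) = -415968708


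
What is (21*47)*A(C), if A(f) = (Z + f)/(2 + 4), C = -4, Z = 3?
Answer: -329/2 ≈ -164.50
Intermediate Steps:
A(f) = ½ + f/6 (A(f) = (3 + f)/(2 + 4) = (3 + f)/6 = (3 + f)*(⅙) = ½ + f/6)
(21*47)*A(C) = (21*47)*(½ + (⅙)*(-4)) = 987*(½ - ⅔) = 987*(-⅙) = -329/2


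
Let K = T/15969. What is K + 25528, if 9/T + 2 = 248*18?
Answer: 606321297331/23751226 ≈ 25528.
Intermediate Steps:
T = 9/4462 (T = 9/(-2 + 248*18) = 9/(-2 + 4464) = 9/4462 ≈ 0.0020170)
K = 3/23751226 (K = (9/4462)/15969 = (9/4462)*(1/15969) = 3/23751226 ≈ 1.2631e-7)
K + 25528 = 3/23751226 + 25528 = 606321297331/23751226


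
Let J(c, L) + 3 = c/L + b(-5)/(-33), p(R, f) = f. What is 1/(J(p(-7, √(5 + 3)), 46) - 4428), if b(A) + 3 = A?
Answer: -2552475255/11309399070847 - 25047*√2/11309399070847 ≈ -0.00022570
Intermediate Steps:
b(A) = -3 + A
J(c, L) = -91/33 + c/L (J(c, L) = -3 + (c/L + (-3 - 5)/(-33)) = -3 + (c/L - 8*(-1/33)) = -3 + (c/L + 8/33) = -3 + (8/33 + c/L) = -91/33 + c/L)
1/(J(p(-7, √(5 + 3)), 46) - 4428) = 1/((-91/33 + √(5 + 3)/46) - 4428) = 1/((-91/33 + √8*(1/46)) - 4428) = 1/((-91/33 + (2*√2)*(1/46)) - 4428) = 1/((-91/33 + √2/23) - 4428) = 1/(-146215/33 + √2/23)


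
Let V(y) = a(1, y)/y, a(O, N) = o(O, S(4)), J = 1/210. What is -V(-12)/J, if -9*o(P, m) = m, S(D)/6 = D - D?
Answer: 0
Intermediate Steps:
S(D) = 0 (S(D) = 6*(D - D) = 6*0 = 0)
o(P, m) = -m/9
J = 1/210 ≈ 0.0047619
a(O, N) = 0 (a(O, N) = -⅑*0 = 0)
V(y) = 0 (V(y) = 0/y = 0)
-V(-12)/J = -0/1/210 = -0*210 = -1*0 = 0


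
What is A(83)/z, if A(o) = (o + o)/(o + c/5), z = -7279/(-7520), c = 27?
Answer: 3120800/1608659 ≈ 1.9400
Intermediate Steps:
z = 7279/7520 (z = -7279*(-1/7520) = 7279/7520 ≈ 0.96795)
A(o) = 2*o/(27/5 + o) (A(o) = (o + o)/(o + 27/5) = (2*o)/(o + 27*(⅕)) = (2*o)/(o + 27/5) = (2*o)/(27/5 + o) = 2*o/(27/5 + o))
A(83)/z = (10*83/(27 + 5*83))/(7279/7520) = (10*83/(27 + 415))*(7520/7279) = (10*83/442)*(7520/7279) = (10*83*(1/442))*(7520/7279) = (415/221)*(7520/7279) = 3120800/1608659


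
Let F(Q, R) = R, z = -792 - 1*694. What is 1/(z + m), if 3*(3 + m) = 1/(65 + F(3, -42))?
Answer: -69/102740 ≈ -0.00067160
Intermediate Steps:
z = -1486 (z = -792 - 694 = -1486)
m = -206/69 (m = -3 + 1/(3*(65 - 42)) = -3 + (⅓)/23 = -3 + (⅓)*(1/23) = -3 + 1/69 = -206/69 ≈ -2.9855)
1/(z + m) = 1/(-1486 - 206/69) = 1/(-102740/69) = -69/102740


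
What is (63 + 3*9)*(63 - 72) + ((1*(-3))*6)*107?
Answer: -2736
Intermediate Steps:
(63 + 3*9)*(63 - 72) + ((1*(-3))*6)*107 = (63 + 27)*(-9) - 3*6*107 = 90*(-9) - 18*107 = -810 - 1926 = -2736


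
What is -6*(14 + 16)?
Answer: -180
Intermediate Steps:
-6*(14 + 16) = -6*30 = -180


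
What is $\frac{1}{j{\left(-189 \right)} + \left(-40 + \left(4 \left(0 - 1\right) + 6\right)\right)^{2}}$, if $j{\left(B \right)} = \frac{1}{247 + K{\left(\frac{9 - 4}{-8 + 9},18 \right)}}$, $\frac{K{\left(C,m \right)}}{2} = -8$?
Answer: $\frac{231}{333565} \approx 0.00069252$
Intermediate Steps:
$K{\left(C,m \right)} = -16$ ($K{\left(C,m \right)} = 2 \left(-8\right) = -16$)
$j{\left(B \right)} = \frac{1}{231}$ ($j{\left(B \right)} = \frac{1}{247 - 16} = \frac{1}{231}$)
$\frac{1}{j{\left(-189 \right)} + \left(-40 + \left(4 \left(0 - 1\right) + 6\right)\right)^{2}} = \frac{1}{\frac{1}{231} + \left(-40 + \left(4 \left(0 - 1\right) + 6\right)\right)^{2}} = \frac{1}{\frac{1}{231} + \left(-40 + \left(4 \left(-1\right) + 6\right)\right)^{2}} = \frac{1}{\frac{1}{231} + \left(-40 + \left(-4 + 6\right)\right)^{2}} = \frac{1}{\frac{1}{231} + \left(-40 + 2\right)^{2}} = \frac{1}{\frac{1}{231} + \left(-38\right)^{2}} = \frac{1}{\frac{1}{231} + 1444} = \frac{1}{\frac{333565}{231}} = \frac{231}{333565}$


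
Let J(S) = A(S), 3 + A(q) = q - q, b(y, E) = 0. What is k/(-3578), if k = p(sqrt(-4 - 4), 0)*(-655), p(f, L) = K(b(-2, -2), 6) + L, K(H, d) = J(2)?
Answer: -1965/3578 ≈ -0.54919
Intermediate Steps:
A(q) = -3 (A(q) = -3 + (q - q) = -3 + 0 = -3)
J(S) = -3
K(H, d) = -3
p(f, L) = -3 + L
k = 1965 (k = (-3 + 0)*(-655) = -3*(-655) = 1965)
k/(-3578) = 1965/(-3578) = 1965*(-1/3578) = -1965/3578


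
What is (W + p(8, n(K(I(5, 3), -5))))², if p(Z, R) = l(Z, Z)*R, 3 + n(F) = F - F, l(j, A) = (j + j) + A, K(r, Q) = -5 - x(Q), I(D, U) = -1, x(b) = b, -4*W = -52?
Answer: 3481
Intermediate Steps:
W = 13 (W = -¼*(-52) = 13)
K(r, Q) = -5 - Q
l(j, A) = A + 2*j (l(j, A) = 2*j + A = A + 2*j)
n(F) = -3 (n(F) = -3 + (F - F) = -3 + 0 = -3)
p(Z, R) = 3*R*Z (p(Z, R) = (Z + 2*Z)*R = (3*Z)*R = 3*R*Z)
(W + p(8, n(K(I(5, 3), -5))))² = (13 + 3*(-3)*8)² = (13 - 72)² = (-59)² = 3481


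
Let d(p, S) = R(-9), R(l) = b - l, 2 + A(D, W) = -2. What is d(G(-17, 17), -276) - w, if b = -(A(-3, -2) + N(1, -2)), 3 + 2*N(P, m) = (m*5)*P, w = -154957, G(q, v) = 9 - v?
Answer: 309953/2 ≈ 1.5498e+5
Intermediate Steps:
A(D, W) = -4 (A(D, W) = -2 - 2 = -4)
N(P, m) = -3/2 + 5*P*m/2 (N(P, m) = -3/2 + ((m*5)*P)/2 = -3/2 + ((5*m)*P)/2 = -3/2 + (5*P*m)/2 = -3/2 + 5*P*m/2)
b = 21/2 (b = -(-4 + (-3/2 + (5/2)*1*(-2))) = -(-4 + (-3/2 - 5)) = -(-4 - 13/2) = -1*(-21/2) = 21/2 ≈ 10.500)
R(l) = 21/2 - l
d(p, S) = 39/2 (d(p, S) = 21/2 - 1*(-9) = 21/2 + 9 = 39/2)
d(G(-17, 17), -276) - w = 39/2 - 1*(-154957) = 39/2 + 154957 = 309953/2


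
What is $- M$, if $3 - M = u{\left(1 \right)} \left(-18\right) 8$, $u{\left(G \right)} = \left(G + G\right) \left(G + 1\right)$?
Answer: $-579$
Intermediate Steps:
$u{\left(G \right)} = 2 G \left(1 + G\right)$
$M = 579$ ($M = 3 - 2 \cdot 1 \left(1 + 1\right) \left(-18\right) 8 = 3 - 2 \cdot 1 \cdot 2 \left(-18\right) 8 = 3 - 4 \left(-18\right) 8 = 3 - \left(-72\right) 8 = 3 - -576 = 3 + 576 = 579$)
$- M = \left(-1\right) 579 = -579$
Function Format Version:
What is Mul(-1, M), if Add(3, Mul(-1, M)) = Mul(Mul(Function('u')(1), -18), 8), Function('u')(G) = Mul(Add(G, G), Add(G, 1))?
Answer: -579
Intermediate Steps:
Function('u')(G) = Mul(2, G, Add(1, G)) (Function('u')(G) = Mul(Mul(2, G), Add(1, G)) = Mul(2, G, Add(1, G)))
M = 579 (M = Add(3, Mul(-1, Mul(Mul(Mul(2, 1, Add(1, 1)), -18), 8))) = Add(3, Mul(-1, Mul(Mul(Mul(2, 1, 2), -18), 8))) = Add(3, Mul(-1, Mul(Mul(4, -18), 8))) = Add(3, Mul(-1, Mul(-72, 8))) = Add(3, Mul(-1, -576)) = Add(3, 576) = 579)
Mul(-1, M) = Mul(-1, 579) = -579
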